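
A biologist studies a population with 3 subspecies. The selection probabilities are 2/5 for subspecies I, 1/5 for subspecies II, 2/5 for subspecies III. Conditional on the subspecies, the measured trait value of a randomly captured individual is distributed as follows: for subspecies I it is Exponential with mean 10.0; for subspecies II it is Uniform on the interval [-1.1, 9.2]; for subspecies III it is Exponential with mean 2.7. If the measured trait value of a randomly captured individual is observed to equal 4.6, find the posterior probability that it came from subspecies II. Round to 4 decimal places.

Likelihoods f(4.6 | ·): I: 0.0631284; II: 0.0970874; III: 0.0674104.
Posterior ∝ prior × likelihood. Numerator for II: 0.2·0.0970874 = 0.0194175.
Normalizing constant: 0.4·0.0631284 + 0.2·0.0970874 + 0.4·0.0674104 = 0.071633.
P(II | observation) = 0.0194175 / 0.071633 = 0.271069.

0.2711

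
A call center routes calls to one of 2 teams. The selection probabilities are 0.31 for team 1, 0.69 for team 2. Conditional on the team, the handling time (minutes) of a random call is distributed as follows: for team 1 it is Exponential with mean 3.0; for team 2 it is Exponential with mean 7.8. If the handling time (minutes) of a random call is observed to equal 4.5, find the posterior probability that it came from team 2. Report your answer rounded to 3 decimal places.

Likelihoods f(4.5 | ·): 1: 0.0743767; 2: 0.072003.
Posterior ∝ prior × likelihood. Numerator for 2: 0.69·0.072003 = 0.0496821.
Normalizing constant: 0.31·0.0743767 + 0.69·0.072003 = 0.0727389.
P(2 | observation) = 0.0496821 / 0.0727389 = 0.68302.

0.683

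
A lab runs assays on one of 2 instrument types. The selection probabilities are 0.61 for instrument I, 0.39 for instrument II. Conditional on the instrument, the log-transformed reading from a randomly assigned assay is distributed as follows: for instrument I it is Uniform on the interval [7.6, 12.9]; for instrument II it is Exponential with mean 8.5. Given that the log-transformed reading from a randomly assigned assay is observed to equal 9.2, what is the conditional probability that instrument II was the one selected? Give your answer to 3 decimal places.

Likelihoods f(9.2 | ·): I: 0.188679; II: 0.0398585.
Posterior ∝ prior × likelihood. Numerator for II: 0.39·0.0398585 = 0.0155448.
Normalizing constant: 0.61·0.188679 + 0.39·0.0398585 = 0.130639.
P(II | observation) = 0.0155448 / 0.130639 = 0.118991.

0.119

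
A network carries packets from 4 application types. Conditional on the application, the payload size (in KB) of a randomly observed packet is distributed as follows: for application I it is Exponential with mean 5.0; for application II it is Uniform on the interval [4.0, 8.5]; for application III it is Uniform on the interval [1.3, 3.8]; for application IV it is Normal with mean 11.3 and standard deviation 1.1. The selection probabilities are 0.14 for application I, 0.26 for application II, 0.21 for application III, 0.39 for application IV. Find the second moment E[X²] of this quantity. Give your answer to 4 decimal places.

For each component E[X²] = Var + (mean)², giving I: 50; II: 40.75; III: 7.02333; IV: 128.9.
Overall E[X²] = 0.14·50 + 0.26·40.75 + 0.21·7.02333 + 0.39·128.9 = 69.3409.

69.3409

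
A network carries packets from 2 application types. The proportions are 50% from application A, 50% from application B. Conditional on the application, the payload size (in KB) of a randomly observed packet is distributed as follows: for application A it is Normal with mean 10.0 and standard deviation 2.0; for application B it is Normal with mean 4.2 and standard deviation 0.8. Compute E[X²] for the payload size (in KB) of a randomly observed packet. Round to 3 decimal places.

61.140

For each component E[X²] = Var + (mean)², giving A: 104; B: 18.28.
Overall E[X²] = 0.5·104 + 0.5·18.28 = 61.14.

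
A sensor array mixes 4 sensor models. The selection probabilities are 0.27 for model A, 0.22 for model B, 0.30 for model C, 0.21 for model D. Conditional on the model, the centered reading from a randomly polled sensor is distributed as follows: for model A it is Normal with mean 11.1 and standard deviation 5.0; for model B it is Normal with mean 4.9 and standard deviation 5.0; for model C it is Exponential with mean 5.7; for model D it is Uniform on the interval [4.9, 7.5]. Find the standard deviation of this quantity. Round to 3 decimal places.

Per component, A: μ=11.1, E[X²]=148.21; B: μ=4.9, E[X²]=49.01; C: μ=5.7, E[X²]=64.98; D: μ=6.2, E[X²]=39.0033.
E[X] = 0.27·11.1 + 0.22·4.9 + 0.3·5.7 + 0.21·6.2 = 7.087.
E[X²] = 0.27·148.21 + 0.22·49.01 + 0.3·64.98 + 0.21·39.0033 = 78.4836.
Var(X) = E[X²] − (E[X])² = 78.4836 − 50.2256 = 28.258.
SD(X) = √28.258 = 5.31583.

5.316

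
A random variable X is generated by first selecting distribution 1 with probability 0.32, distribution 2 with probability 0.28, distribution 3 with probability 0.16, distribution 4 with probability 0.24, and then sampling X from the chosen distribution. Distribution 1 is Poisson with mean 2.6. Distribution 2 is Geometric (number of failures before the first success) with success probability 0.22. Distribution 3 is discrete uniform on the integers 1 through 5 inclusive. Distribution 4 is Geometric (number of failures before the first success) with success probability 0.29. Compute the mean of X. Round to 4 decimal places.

2.8923

Component means — 1: 2.6; 2: 3.54545; 3: 3; 4: 2.44828.
E[X] = 0.32·2.6 + 0.28·3.54545 + 0.16·3 + 0.24·2.44828 = 2.89231.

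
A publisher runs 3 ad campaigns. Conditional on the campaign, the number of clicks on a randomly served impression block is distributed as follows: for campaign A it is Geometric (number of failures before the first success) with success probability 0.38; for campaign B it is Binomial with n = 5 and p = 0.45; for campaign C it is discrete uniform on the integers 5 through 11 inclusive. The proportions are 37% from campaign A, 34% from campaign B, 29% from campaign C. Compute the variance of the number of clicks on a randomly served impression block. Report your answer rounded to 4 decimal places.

Per component, A: μ=1.63158, E[X²]=6.95568; B: μ=2.25, E[X²]=6.3; C: μ=8, E[X²]=68.
E[X] = 0.37·1.63158 + 0.34·2.25 + 0.29·8 = 3.68868.
E[X²] = 0.37·6.95568 + 0.34·6.3 + 0.29·68 = 24.4356.
Var(X) = E[X²] − (E[X])² = 24.4356 − 13.6064 = 10.8292.

10.8292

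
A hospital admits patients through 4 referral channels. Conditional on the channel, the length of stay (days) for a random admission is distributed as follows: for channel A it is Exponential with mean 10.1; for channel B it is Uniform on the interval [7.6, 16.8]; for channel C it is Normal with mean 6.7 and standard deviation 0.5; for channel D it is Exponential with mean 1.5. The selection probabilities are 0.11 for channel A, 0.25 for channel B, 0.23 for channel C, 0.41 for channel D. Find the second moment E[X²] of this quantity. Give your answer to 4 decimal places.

For each component E[X²] = Var + (mean)², giving A: 204.02; B: 155.893; C: 45.14; D: 4.5.
Overall E[X²] = 0.11·204.02 + 0.25·155.893 + 0.23·45.14 + 0.41·4.5 = 73.6427.

73.6427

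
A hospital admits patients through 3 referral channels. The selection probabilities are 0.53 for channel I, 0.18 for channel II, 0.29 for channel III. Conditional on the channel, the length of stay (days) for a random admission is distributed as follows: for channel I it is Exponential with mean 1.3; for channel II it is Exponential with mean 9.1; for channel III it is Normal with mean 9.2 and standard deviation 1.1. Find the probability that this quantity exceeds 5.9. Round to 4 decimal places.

Conditional on each channel, P(X > 5.9): I: 0.0106898; II: 0.522907; III: 0.99865.
By total probability, P(X > 5.9) = 0.53·0.0106898 + 0.18·0.522907 + 0.29·0.99865 = 0.389397.

0.3894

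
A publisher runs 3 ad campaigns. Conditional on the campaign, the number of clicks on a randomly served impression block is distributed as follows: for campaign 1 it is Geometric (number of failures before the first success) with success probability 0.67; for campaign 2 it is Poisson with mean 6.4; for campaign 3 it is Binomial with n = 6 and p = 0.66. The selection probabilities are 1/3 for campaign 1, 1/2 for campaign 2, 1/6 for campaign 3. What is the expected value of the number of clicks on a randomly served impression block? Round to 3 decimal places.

4.024

Component means — 1: 0.492537; 2: 6.4; 3: 3.96.
E[X] = 0.333333·0.492537 + 0.5·6.4 + 0.166667·3.96 = 4.02418.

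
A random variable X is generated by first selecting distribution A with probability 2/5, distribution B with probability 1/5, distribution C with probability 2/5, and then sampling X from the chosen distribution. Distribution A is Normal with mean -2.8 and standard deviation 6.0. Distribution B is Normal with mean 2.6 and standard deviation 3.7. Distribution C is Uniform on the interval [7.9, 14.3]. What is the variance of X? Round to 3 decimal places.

57.530

Per component, A: μ=-2.8, E[X²]=43.84; B: μ=2.6, E[X²]=20.45; C: μ=11.1, E[X²]=126.623.
E[X] = 0.4·-2.8 + 0.2·2.6 + 0.4·11.1 = 3.84.
E[X²] = 0.4·43.84 + 0.2·20.45 + 0.4·126.623 = 72.2753.
Var(X) = E[X²] − (E[X])² = 72.2753 − 14.7456 = 57.5297.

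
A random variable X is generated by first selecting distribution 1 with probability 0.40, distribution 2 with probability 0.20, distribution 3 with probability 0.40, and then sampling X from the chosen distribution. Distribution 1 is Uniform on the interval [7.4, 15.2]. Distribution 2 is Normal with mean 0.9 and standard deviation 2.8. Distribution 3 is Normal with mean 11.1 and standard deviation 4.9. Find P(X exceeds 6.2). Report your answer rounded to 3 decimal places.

Conditional on each component, P(X > 6.2): 1: 1; 2: 0.0291884; 3: 0.841345.
By total probability, P(X > 6.2) = 0.4·1 + 0.2·0.0291884 + 0.4·0.841345 = 0.742376.

0.742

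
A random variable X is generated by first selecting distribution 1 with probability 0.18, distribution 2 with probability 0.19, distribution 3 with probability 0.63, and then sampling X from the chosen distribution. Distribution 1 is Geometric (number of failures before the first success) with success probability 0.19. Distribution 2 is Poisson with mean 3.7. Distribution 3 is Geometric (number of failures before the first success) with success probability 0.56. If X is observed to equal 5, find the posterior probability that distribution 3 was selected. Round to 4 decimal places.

0.1296

Likelihoods P(X=5 | ·): 1: 0.0662489; 2: 0.142869; 3: 0.00923531.
Posterior ∝ prior × likelihood. Numerator for 3: 0.63·0.00923531 = 0.00581824.
Normalizing constant: 0.18·0.0662489 + 0.19·0.142869 + 0.63·0.00923531 = 0.0448881.
P(3 | observation) = 0.00581824 / 0.0448881 = 0.129617.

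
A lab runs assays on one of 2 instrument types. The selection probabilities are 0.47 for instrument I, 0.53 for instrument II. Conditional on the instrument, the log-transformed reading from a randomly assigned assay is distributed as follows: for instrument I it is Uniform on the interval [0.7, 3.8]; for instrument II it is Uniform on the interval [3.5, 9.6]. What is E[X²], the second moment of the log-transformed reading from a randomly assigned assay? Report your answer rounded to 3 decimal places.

27.138

For each component E[X²] = Var + (mean)², giving I: 5.86333; II: 46.0033.
Overall E[X²] = 0.47·5.86333 + 0.53·46.0033 = 27.1375.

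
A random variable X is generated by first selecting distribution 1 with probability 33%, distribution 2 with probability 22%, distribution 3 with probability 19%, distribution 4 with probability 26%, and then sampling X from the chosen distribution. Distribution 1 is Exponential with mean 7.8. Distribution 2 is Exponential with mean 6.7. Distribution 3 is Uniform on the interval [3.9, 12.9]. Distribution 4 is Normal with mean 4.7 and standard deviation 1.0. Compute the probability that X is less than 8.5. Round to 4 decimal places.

0.7342

Conditional on each component, P(X < 8.5): 1: 0.663697; 2: 0.718791; 3: 0.511111; 4: 0.999928.
By total probability, P(X < 8.5) = 0.33·0.663697 + 0.22·0.718791 + 0.19·0.511111 + 0.26·0.999928 = 0.734246.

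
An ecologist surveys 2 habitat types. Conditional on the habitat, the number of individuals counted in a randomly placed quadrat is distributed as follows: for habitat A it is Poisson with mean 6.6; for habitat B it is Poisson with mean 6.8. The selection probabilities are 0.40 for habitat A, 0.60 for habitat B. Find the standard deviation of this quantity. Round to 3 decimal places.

Per component, A: μ=6.6, E[X²]=50.16; B: μ=6.8, E[X²]=53.04.
E[X] = 0.4·6.6 + 0.6·6.8 = 6.72.
E[X²] = 0.4·50.16 + 0.6·53.04 = 51.888.
Var(X) = E[X²] − (E[X])² = 51.888 − 45.1584 = 6.7296.
SD(X) = √6.7296 = 2.59415.

2.594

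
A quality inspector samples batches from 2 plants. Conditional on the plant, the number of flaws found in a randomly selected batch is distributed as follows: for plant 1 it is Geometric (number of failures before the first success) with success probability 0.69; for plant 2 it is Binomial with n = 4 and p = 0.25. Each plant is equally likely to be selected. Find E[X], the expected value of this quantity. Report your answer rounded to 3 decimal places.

Component means — 1: 0.449275; 2: 1.
E[X] = 0.5·0.449275 + 0.5·1 = 0.724638.

0.725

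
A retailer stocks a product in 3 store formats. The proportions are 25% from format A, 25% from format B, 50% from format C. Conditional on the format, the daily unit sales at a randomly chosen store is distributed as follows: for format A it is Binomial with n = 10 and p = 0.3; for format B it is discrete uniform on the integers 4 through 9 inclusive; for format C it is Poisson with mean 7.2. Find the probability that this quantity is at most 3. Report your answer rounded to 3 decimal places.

Conditional on each format, P(X ≤ 3): A: 0.649611; B: 0; C: 0.0719171.
By total probability, P(X ≤ 3) = 0.25·0.649611 + 0.25·0 + 0.5·0.0719171 = 0.198361.

0.198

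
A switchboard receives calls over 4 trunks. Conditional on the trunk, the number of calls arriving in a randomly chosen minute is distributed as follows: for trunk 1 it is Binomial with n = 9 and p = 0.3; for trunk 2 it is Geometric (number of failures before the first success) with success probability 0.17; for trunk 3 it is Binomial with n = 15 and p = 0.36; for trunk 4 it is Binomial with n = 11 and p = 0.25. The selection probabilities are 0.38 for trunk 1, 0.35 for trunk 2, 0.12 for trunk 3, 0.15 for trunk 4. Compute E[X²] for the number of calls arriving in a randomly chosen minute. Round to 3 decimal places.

27.241

For each component E[X²] = Var + (mean)², giving 1: 9.18; 2: 52.5571; 3: 32.616; 4: 9.625.
Overall E[X²] = 0.38·9.18 + 0.35·52.5571 + 0.12·32.616 + 0.15·9.625 = 27.2411.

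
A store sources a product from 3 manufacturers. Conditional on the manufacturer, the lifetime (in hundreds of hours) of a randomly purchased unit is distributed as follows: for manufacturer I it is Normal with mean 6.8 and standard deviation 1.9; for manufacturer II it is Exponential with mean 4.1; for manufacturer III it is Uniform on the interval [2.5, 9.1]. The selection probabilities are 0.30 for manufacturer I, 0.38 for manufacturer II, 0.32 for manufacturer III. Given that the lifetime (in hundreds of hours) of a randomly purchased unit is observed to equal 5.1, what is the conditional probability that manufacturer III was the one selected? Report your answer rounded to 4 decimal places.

0.4129

Likelihoods f(5.1 | ·): I: 0.140708; II: 0.0703066; III: 0.151515.
Posterior ∝ prior × likelihood. Numerator for III: 0.32·0.151515 = 0.0484848.
Normalizing constant: 0.3·0.140708 + 0.38·0.0703066 + 0.32·0.151515 = 0.117414.
P(III | observation) = 0.0484848 / 0.117414 = 0.41294.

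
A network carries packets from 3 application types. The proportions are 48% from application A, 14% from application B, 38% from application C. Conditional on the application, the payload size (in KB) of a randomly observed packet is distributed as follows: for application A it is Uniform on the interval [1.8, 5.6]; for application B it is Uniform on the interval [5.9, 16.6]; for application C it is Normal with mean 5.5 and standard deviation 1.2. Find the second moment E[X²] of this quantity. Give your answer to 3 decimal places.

38.245

For each component E[X²] = Var + (mean)², giving A: 14.8933; B: 136.103; C: 31.69.
Overall E[X²] = 0.48·14.8933 + 0.14·136.103 + 0.38·31.69 = 38.2455.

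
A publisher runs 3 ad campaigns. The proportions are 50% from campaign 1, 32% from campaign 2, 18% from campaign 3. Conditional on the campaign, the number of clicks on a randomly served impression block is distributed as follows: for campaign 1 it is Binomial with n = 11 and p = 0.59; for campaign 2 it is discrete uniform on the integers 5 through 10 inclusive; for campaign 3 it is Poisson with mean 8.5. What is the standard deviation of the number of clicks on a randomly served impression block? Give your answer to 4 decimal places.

2.0924

Per component, 1: μ=6.49, E[X²]=44.781; 2: μ=7.5, E[X²]=59.1667; 3: μ=8.5, E[X²]=80.75.
E[X] = 0.5·6.49 + 0.32·7.5 + 0.18·8.5 = 7.175.
E[X²] = 0.5·44.781 + 0.32·59.1667 + 0.18·80.75 = 55.8588.
Var(X) = E[X²] − (E[X])² = 55.8588 − 51.4806 = 4.37821.
SD(X) = √4.37821 = 2.09242.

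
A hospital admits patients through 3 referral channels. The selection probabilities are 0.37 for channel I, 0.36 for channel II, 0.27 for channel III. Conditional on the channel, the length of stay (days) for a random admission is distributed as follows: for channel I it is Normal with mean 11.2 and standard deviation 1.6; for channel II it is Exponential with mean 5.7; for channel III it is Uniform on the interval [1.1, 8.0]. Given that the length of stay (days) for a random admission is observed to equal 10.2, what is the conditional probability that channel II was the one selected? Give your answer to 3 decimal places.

Likelihoods f(10.2 | ·): I: 0.205101; II: 0.0293067; III: 0.
Posterior ∝ prior × likelihood. Numerator for II: 0.36·0.0293067 = 0.0105504.
Normalizing constant: 0.37·0.205101 + 0.36·0.0293067 + 0.27·0 = 0.0864376.
P(II | observation) = 0.0105504 / 0.0864376 = 0.122058.

0.122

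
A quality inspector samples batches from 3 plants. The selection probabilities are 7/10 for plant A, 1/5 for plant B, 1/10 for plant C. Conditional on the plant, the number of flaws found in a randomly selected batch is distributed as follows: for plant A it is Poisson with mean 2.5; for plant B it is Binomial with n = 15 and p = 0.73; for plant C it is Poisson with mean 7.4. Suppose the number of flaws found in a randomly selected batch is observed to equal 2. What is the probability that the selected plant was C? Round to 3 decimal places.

Likelihoods P(X=2 | ·): A: 0.256516; B: 2.26759e-06; C: 0.0167361.
Posterior ∝ prior × likelihood. Numerator for C: 0.1·0.0167361 = 0.00167361.
Normalizing constant: 0.7·0.256516 + 0.2·2.26759e-06 + 0.1·0.0167361 = 0.181235.
P(C | observation) = 0.00167361 / 0.181235 = 0.00923448.

0.009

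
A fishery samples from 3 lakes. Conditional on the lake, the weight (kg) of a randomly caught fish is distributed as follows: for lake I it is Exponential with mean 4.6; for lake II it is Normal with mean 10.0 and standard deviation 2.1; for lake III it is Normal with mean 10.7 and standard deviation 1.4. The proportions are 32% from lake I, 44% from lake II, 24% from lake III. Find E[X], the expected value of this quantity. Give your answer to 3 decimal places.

8.440

Component means — I: 4.6; II: 10; III: 10.7.
E[X] = 0.32·4.6 + 0.44·10 + 0.24·10.7 = 8.44.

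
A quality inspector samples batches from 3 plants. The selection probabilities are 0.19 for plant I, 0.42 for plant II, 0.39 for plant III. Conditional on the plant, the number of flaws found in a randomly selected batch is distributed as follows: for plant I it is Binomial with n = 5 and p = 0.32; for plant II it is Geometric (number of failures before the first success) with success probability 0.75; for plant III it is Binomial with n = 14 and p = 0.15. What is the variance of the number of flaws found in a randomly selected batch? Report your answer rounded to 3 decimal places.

1.747

Per component, I: μ=1.6, E[X²]=3.648; II: μ=0.333333, E[X²]=0.555556; III: μ=2.1, E[X²]=6.195.
E[X] = 0.19·1.6 + 0.42·0.333333 + 0.39·2.1 = 1.263.
E[X²] = 0.19·3.648 + 0.42·0.555556 + 0.39·6.195 = 3.3425.
Var(X) = E[X²] − (E[X])² = 3.3425 − 1.59517 = 1.74733.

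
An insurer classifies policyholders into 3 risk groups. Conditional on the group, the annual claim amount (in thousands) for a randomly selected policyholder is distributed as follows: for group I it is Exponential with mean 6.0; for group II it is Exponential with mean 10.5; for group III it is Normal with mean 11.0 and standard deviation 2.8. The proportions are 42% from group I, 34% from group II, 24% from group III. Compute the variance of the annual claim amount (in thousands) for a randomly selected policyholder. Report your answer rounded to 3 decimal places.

Per component, I: μ=6, E[X²]=72; II: μ=10.5, E[X²]=220.5; III: μ=11, E[X²]=128.84.
E[X] = 0.42·6 + 0.34·10.5 + 0.24·11 = 8.73.
E[X²] = 0.42·72 + 0.34·220.5 + 0.24·128.84 = 136.132.
Var(X) = E[X²] − (E[X])² = 136.132 − 76.2129 = 59.9187.

59.919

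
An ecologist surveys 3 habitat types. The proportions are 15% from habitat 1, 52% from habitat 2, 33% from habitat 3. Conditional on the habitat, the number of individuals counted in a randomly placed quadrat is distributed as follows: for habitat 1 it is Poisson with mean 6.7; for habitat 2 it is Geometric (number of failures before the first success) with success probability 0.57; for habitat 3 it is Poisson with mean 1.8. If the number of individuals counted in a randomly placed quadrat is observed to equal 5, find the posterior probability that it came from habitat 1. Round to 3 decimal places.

Likelihoods P(X=5 | ·): 1: 0.13849; 2: 0.00837948; 3: 0.0260286.
Posterior ∝ prior × likelihood. Numerator for 1: 0.15·0.13849 = 0.0207736.
Normalizing constant: 0.15·0.13849 + 0.52·0.00837948 + 0.33·0.0260286 = 0.0337203.
P(1 | observation) = 0.0207736 / 0.0337203 = 0.616054.

0.616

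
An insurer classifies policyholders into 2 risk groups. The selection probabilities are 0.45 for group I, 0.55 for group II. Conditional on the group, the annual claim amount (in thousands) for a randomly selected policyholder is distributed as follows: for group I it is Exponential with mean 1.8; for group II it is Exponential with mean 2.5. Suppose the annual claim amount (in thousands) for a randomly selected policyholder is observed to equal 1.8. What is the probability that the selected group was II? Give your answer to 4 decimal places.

Likelihoods f(1.8 | ·): I: 0.204377; II: 0.194701.
Posterior ∝ prior × likelihood. Numerator for II: 0.55·0.194701 = 0.107085.
Normalizing constant: 0.45·0.204377 + 0.55·0.194701 = 0.199055.
P(II | observation) = 0.107085 / 0.199055 = 0.537968.

0.5380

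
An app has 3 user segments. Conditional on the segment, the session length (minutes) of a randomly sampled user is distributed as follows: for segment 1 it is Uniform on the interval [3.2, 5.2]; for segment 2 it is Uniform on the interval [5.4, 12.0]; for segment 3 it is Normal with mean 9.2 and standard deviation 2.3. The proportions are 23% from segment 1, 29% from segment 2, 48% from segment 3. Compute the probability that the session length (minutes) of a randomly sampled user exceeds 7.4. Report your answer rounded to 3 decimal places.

Conditional on each segment, P(X > 7.4): 1: 0; 2: 0.69697; 3: 0.783072.
By total probability, P(X > 7.4) = 0.23·0 + 0.29·0.69697 + 0.48·0.783072 = 0.577996.

0.578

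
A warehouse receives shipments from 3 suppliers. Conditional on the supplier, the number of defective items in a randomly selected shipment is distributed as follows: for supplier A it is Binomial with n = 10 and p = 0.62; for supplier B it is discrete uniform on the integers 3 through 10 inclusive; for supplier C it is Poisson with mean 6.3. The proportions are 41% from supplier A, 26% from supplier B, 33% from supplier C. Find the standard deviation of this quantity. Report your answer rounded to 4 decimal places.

2.1034

Per component, A: μ=6.2, E[X²]=40.796; B: μ=6.5, E[X²]=47.5; C: μ=6.3, E[X²]=45.99.
E[X] = 0.41·6.2 + 0.26·6.5 + 0.33·6.3 = 6.311.
E[X²] = 0.41·40.796 + 0.26·47.5 + 0.33·45.99 = 44.2531.
Var(X) = E[X²] − (E[X])² = 44.2531 − 39.8287 = 4.42434.
SD(X) = √4.42434 = 2.10341.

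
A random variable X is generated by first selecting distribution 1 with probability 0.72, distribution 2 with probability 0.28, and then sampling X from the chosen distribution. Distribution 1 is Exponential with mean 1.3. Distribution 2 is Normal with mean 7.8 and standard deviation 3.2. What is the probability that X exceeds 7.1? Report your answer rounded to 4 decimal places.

Conditional on each component, P(X > 7.1): 1: 0.00424702; 2: 0.586578.
By total probability, P(X > 7.1) = 0.72·0.00424702 + 0.28·0.586578 = 0.1673.

0.1673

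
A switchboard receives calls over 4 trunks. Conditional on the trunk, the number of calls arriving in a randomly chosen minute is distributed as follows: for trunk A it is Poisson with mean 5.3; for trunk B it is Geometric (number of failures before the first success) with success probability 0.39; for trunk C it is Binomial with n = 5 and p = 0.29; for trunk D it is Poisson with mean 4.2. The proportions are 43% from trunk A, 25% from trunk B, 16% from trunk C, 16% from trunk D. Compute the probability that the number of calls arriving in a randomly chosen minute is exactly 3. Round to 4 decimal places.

0.1247

Conditional on each trunk, P(X = 3): A: 0.123856; B: 0.0885226; C: 0.122945; D: 0.185165.
By total probability, P(X = 3) = 0.43·0.123856 + 0.25·0.0885226 + 0.16·0.122945 + 0.16·0.185165 = 0.124686.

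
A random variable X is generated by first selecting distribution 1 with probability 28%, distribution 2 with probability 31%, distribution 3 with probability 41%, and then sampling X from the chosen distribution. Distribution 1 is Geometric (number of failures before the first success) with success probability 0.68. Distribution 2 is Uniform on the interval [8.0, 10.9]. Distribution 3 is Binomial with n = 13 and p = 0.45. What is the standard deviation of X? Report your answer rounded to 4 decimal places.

3.7011

Per component, 1: μ=0.470588, E[X²]=0.913495; 2: μ=9.45, E[X²]=90.0033; 3: μ=5.85, E[X²]=37.44.
E[X] = 0.28·0.470588 + 0.31·9.45 + 0.41·5.85 = 5.45976.
E[X²] = 0.28·0.913495 + 0.31·90.0033 + 0.41·37.44 = 43.5072.
Var(X) = E[X²] − (E[X])² = 43.5072 − 29.809 = 13.6982.
SD(X) = √13.6982 = 3.70111.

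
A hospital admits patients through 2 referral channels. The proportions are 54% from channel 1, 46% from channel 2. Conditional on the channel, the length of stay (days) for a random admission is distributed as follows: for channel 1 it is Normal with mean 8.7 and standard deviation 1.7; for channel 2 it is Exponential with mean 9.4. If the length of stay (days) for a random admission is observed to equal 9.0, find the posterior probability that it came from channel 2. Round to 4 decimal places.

Likelihoods f(9.0 | ·): 1: 0.231046; 2: 0.0408374.
Posterior ∝ prior × likelihood. Numerator for 2: 0.46·0.0408374 = 0.0187852.
Normalizing constant: 0.54·0.231046 + 0.46·0.0408374 = 0.14355.
P(2 | observation) = 0.0187852 / 0.14355 = 0.130862.

0.1309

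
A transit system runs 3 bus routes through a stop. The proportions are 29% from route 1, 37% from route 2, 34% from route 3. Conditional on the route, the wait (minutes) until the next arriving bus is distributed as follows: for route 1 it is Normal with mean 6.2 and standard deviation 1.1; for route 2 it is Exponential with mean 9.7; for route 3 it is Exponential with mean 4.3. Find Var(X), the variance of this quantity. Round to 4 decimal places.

Per component, 1: μ=6.2, E[X²]=39.65; 2: μ=9.7, E[X²]=188.18; 3: μ=4.3, E[X²]=36.98.
E[X] = 0.29·6.2 + 0.37·9.7 + 0.34·4.3 = 6.849.
E[X²] = 0.29·39.65 + 0.37·188.18 + 0.34·36.98 = 93.6983.
Var(X) = E[X²] − (E[X])² = 93.6983 − 46.9088 = 46.7895.

46.7895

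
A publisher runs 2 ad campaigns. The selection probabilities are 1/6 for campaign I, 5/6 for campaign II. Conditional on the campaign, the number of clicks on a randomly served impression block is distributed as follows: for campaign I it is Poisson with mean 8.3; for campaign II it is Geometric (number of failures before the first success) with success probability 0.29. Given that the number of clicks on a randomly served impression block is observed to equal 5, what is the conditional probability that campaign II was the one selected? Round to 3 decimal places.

Likelihoods P(X=5 | ·): I: 0.0815765; II: 0.0523227.
Posterior ∝ prior × likelihood. Numerator for II: 0.833333·0.0523227 = 0.0436022.
Normalizing constant: 0.166667·0.0815765 + 0.833333·0.0523227 = 0.0571983.
P(II | observation) = 0.0436022 / 0.0571983 = 0.762299.

0.762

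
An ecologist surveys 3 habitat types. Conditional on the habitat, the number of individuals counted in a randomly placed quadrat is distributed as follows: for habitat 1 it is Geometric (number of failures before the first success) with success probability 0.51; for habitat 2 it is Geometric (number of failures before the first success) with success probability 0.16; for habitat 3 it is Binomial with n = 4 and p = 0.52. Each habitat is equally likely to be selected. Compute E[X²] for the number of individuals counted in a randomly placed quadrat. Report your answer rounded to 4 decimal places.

22.8356

For each component E[X²] = Var + (mean)², giving 1: 2.807; 2: 60.375; 3: 5.3248.
Overall E[X²] = 0.333333·2.807 + 0.333333·60.375 + 0.333333·5.3248 = 22.8356.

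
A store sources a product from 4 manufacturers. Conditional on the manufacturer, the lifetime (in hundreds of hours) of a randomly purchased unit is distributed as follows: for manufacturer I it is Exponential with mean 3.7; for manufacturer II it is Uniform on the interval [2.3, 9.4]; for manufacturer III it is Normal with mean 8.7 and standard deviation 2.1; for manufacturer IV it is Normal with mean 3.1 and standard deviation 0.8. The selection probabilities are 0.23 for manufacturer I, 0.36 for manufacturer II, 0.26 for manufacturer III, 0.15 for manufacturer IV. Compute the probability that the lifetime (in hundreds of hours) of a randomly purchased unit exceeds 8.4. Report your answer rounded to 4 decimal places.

Conditional on each manufacturer, P(X > 8.4): I: 0.103284; II: 0.140845; III: 0.556798; IV: 1.73623e-11.
By total probability, P(X > 8.4) = 0.23·0.103284 + 0.36·0.140845 + 0.26·0.556798 + 0.15·1.73623e-11 = 0.219227.

0.2192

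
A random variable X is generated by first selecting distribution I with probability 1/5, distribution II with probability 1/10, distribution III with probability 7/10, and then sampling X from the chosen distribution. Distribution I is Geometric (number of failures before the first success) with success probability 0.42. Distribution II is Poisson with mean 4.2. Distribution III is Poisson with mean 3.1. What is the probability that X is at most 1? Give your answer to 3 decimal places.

Conditional on each component, P(X ≤ 1): I: 0.6636; II: 0.077977; III: 0.184702.
By total probability, P(X ≤ 1) = 0.2·0.6636 + 0.1·0.077977 + 0.7·0.184702 = 0.269809.

0.270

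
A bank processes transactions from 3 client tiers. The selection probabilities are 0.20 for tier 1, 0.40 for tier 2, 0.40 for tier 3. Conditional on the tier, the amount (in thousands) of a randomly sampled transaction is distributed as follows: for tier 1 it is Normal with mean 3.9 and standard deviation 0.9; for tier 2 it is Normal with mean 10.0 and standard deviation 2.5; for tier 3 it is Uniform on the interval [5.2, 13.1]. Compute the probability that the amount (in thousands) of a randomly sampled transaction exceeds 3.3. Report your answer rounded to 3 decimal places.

0.948

Conditional on each tier, P(X > 3.3): 1: 0.747507; 2: 0.996319; 3: 1.
By total probability, P(X > 3.3) = 0.2·0.747507 + 0.4·0.996319 + 0.4·1 = 0.948029.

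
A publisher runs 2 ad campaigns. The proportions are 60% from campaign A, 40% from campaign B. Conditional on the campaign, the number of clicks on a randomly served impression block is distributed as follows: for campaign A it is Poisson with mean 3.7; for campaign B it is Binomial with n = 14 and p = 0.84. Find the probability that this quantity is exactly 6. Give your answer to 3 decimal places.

0.053

Conditional on each campaign, P(X = 6): A: 0.0881025; B: 0.000453097.
By total probability, P(X = 6) = 0.6·0.0881025 + 0.4·0.000453097 = 0.0530427.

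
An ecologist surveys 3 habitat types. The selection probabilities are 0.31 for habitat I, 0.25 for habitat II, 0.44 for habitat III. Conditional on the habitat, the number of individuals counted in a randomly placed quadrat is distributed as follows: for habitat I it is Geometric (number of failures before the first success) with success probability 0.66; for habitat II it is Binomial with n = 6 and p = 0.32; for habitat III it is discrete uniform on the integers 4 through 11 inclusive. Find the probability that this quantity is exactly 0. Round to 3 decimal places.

Conditional on each habitat, P(X = 0): I: 0.66; II: 0.0988675; III: 0.
By total probability, P(X = 0) = 0.31·0.66 + 0.25·0.0988675 + 0.44·0 = 0.229317.

0.229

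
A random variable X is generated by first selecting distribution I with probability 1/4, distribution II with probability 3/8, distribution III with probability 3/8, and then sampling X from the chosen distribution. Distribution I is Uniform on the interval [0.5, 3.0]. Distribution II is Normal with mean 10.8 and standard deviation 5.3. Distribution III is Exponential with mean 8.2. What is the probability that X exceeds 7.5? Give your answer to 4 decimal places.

0.4252

Conditional on each component, P(X > 7.5): I: 0; II: 0.73324; III: 0.400663.
By total probability, P(X > 7.5) = 0.25·0 + 0.375·0.73324 + 0.375·0.400663 = 0.425214.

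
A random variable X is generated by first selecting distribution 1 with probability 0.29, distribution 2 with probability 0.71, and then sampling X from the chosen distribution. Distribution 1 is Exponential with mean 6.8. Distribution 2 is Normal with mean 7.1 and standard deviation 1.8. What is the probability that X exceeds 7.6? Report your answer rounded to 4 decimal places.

0.3722

Conditional on each component, P(X > 7.6): 1: 0.327048; 2: 0.390591.
By total probability, P(X > 7.6) = 0.29·0.327048 + 0.71·0.390591 = 0.372164.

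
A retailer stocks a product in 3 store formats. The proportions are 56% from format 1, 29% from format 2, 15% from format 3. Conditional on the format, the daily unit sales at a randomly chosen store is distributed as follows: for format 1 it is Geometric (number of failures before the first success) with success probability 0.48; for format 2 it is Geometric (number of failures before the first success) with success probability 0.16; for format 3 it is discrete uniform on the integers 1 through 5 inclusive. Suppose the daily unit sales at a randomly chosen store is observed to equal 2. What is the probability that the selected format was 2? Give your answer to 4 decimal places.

Likelihoods P(X=2 | ·): 1: 0.129792; 2: 0.112896; 3: 0.2.
Posterior ∝ prior × likelihood. Numerator for 2: 0.29·0.112896 = 0.0327398.
Normalizing constant: 0.56·0.129792 + 0.29·0.112896 + 0.15·0.2 = 0.135423.
P(2 | observation) = 0.0327398 / 0.135423 = 0.241759.

0.2418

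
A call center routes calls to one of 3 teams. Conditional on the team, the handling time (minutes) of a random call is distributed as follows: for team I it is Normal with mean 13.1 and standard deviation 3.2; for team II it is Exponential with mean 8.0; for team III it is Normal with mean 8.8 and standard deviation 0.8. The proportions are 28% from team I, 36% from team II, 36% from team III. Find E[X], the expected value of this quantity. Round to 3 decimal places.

9.716

Component means — I: 13.1; II: 8; III: 8.8.
E[X] = 0.28·13.1 + 0.36·8 + 0.36·8.8 = 9.716.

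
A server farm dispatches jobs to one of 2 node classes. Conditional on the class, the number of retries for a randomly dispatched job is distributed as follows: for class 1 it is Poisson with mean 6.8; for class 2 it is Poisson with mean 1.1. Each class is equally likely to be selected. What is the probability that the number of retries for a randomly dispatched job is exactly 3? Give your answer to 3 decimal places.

0.066

Conditional on each class, P(X = 3): 1: 0.0583678; 2: 0.0738419.
By total probability, P(X = 3) = 0.5·0.0583678 + 0.5·0.0738419 = 0.0661048.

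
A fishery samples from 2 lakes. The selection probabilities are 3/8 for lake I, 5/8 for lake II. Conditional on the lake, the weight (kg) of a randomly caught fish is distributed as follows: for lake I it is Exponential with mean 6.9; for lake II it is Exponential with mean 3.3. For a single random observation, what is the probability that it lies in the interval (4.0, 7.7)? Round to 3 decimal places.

0.213

Conditional on each lake, P(4.0 < X < 7.7): I: 0.232454; II: 0.200593.
By total probability, P(4.0 < X < 7.7) = 0.375·0.232454 + 0.625·0.200593 = 0.212541.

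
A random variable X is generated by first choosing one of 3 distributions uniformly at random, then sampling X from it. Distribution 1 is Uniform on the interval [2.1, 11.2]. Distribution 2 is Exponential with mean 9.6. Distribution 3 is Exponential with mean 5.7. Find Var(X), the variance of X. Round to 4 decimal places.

46.6075

Per component, 1: μ=6.65, E[X²]=51.1233; 2: μ=9.6, E[X²]=184.32; 3: μ=5.7, E[X²]=64.98.
E[X] = 0.333333·6.65 + 0.333333·9.6 + 0.333333·5.7 = 7.31667.
E[X²] = 0.333333·51.1233 + 0.333333·184.32 + 0.333333·64.98 = 100.141.
Var(X) = E[X²] − (E[X])² = 100.141 − 53.5336 = 46.6075.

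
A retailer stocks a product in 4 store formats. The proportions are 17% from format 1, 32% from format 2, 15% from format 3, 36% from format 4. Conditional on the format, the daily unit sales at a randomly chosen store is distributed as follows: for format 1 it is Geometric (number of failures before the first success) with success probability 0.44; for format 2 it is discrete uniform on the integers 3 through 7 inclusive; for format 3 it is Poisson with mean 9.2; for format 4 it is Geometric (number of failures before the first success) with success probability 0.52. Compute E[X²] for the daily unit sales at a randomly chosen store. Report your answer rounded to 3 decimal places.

For each component E[X²] = Var + (mean)², giving 1: 4.5124; 2: 27; 3: 93.84; 4: 2.62722.
Overall E[X²] = 0.17·4.5124 + 0.32·27 + 0.15·93.84 + 0.36·2.62722 = 24.4289.

24.429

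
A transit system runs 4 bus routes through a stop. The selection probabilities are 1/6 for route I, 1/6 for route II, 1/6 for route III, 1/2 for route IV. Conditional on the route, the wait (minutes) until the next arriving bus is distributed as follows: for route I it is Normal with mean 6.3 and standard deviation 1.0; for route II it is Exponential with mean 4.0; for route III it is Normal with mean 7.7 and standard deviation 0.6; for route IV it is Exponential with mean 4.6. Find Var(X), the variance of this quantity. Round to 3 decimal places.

Per component, I: μ=6.3, E[X²]=40.69; II: μ=4, E[X²]=32; III: μ=7.7, E[X²]=59.65; IV: μ=4.6, E[X²]=42.32.
E[X] = 0.166667·6.3 + 0.166667·4 + 0.166667·7.7 + 0.5·4.6 = 5.3.
E[X²] = 0.166667·40.69 + 0.166667·32 + 0.166667·59.65 + 0.5·42.32 = 43.2167.
Var(X) = E[X²] − (E[X])² = 43.2167 − 28.09 = 15.1267.

15.127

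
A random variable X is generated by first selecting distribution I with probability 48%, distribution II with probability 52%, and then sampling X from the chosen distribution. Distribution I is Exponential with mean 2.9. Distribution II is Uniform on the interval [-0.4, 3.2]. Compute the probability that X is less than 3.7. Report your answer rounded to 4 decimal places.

Conditional on each component, P(X < 3.7): I: 0.72081; II: 1.
By total probability, P(X < 3.7) = 0.48·0.72081 + 0.52·1 = 0.865989.

0.8660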